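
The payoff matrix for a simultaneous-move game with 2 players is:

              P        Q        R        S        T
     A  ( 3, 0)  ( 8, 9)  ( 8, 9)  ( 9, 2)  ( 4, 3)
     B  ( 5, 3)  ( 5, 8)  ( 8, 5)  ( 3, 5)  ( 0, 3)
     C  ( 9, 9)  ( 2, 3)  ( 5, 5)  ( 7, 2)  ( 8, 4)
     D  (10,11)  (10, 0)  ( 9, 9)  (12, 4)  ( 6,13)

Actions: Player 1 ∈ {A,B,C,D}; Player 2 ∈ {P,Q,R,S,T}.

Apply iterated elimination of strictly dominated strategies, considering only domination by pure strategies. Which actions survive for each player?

Survivors P1:{C,D} P2:{P,T}

P1 drop A (D beats it: P:10>3 Q:10>8 R:9>8 S:12>9 T:6>4)
P1 drop B (D beats it: P:10>5 Q:10>5 R:9>8 S:12>3 T:6>0)
P2 drop Q (P beats it: C:9>3 D:11>0)
P2 drop R (P beats it: C:9>5 D:11>9)
P2 drop S (P beats it: C:9>2 D:11>4)
P1→{C,D} P2→{P,T}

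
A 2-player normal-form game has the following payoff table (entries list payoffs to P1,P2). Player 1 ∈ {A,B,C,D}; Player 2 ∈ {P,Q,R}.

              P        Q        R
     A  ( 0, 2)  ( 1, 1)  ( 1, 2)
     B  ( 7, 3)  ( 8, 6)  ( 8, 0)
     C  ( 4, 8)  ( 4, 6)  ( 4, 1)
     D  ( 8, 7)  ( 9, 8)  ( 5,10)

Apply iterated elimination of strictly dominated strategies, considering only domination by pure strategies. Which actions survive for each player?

P1 drop A (B beats it: P:7>0 Q:8>1 R:8>1)
P1 drop C (B beats it: P:7>4 Q:8>4 R:8>4)
P2 drop P (Q beats it: B:6>3 D:8>7)
P1→{B,D} P2→{Q,R}

IESDS → P1:{B,D} P2:{Q,R}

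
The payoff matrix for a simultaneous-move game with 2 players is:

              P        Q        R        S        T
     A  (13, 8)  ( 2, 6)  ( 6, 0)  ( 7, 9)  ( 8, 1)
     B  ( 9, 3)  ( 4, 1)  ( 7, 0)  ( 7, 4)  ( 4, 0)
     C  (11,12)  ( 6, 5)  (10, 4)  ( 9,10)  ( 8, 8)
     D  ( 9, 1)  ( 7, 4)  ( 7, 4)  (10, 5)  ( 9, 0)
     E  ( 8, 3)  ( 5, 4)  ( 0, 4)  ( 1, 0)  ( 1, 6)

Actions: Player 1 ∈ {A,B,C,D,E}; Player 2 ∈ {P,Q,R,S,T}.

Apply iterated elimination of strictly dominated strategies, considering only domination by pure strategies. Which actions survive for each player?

P1 drop B (C beats it: P:11>9 Q:6>4 R:10>7 S:9>7 T:8>4)
P1 drop E (C beats it: P:11>8 Q:6>5 R:10>0 S:9>1 T:8>1)
P2 drop Q (S beats it: A:9>6 C:10>5 D:5>4)
P2 drop R (S beats it: A:9>0 C:10>4 D:5>4)
P2 drop T (P beats it: A:8>1 C:12>8 D:1>0)
P1→{A,C,D} P2→{P,S}

IESDS → P1:{A,C,D} P2:{P,S}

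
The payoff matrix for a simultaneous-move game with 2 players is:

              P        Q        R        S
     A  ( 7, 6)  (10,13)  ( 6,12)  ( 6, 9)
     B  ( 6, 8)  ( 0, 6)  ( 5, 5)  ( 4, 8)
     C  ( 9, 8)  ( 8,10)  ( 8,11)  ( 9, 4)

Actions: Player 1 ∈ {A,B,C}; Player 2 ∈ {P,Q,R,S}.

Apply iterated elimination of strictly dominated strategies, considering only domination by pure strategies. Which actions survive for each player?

P1 drop B (A beats it: P:7>6 Q:10>0 R:6>5 S:6>4)
P2 drop P (Q beats it: A:13>6 C:10>8)
P2 drop S (Q beats it: A:13>9 C:10>4)
P1→{A,C} P2→{Q,R}

Remaining: P1:{A,C} P2:{Q,R}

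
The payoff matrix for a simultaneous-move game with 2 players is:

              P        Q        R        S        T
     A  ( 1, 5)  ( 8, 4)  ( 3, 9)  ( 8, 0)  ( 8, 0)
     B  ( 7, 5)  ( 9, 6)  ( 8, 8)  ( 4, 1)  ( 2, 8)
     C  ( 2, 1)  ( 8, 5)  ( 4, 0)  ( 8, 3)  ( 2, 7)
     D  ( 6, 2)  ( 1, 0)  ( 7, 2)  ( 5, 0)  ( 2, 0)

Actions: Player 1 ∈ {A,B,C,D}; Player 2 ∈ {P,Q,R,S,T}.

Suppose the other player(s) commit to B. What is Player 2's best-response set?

argmax u_2 = {R,T}

u_2(P vs B) = 5
u_2(Q vs B) = 6
u_2(R vs B) = 8
u_2(S vs B) = 1
u_2(T vs B) = 8
max payoff 8 at {R,T}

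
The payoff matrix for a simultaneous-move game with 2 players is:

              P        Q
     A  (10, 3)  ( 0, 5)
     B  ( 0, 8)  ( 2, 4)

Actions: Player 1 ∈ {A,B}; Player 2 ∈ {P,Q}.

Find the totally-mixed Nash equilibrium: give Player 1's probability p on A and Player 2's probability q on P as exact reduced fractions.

P1 indiff ⇒ q·10+(1-q)·0 = q·0+(1-q)·2 ⇒ q(10) = (1-q)(2) ⇒ q = 1/6
P2 indiff ⇒ p·3+(1-p)·8 = p·5+(1-p)·4 ⇒ p(-2) = (1-p)(-4) ⇒ p = 2/3

p=2/3, q=1/6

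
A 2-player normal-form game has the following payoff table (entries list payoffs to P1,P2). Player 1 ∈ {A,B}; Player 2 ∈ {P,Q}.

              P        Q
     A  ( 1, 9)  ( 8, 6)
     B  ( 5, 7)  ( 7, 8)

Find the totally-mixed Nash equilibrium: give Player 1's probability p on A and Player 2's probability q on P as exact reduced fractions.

P1 indiff ⇒ q·1+(1-q)·8 = q·5+(1-q)·7 ⇒ q(-4) = (1-q)(-1) ⇒ q = 1/5
P2 indiff ⇒ p·9+(1-p)·7 = p·6+(1-p)·8 ⇒ p(3) = (1-p)(1) ⇒ p = 1/4

p=1/4, q=1/5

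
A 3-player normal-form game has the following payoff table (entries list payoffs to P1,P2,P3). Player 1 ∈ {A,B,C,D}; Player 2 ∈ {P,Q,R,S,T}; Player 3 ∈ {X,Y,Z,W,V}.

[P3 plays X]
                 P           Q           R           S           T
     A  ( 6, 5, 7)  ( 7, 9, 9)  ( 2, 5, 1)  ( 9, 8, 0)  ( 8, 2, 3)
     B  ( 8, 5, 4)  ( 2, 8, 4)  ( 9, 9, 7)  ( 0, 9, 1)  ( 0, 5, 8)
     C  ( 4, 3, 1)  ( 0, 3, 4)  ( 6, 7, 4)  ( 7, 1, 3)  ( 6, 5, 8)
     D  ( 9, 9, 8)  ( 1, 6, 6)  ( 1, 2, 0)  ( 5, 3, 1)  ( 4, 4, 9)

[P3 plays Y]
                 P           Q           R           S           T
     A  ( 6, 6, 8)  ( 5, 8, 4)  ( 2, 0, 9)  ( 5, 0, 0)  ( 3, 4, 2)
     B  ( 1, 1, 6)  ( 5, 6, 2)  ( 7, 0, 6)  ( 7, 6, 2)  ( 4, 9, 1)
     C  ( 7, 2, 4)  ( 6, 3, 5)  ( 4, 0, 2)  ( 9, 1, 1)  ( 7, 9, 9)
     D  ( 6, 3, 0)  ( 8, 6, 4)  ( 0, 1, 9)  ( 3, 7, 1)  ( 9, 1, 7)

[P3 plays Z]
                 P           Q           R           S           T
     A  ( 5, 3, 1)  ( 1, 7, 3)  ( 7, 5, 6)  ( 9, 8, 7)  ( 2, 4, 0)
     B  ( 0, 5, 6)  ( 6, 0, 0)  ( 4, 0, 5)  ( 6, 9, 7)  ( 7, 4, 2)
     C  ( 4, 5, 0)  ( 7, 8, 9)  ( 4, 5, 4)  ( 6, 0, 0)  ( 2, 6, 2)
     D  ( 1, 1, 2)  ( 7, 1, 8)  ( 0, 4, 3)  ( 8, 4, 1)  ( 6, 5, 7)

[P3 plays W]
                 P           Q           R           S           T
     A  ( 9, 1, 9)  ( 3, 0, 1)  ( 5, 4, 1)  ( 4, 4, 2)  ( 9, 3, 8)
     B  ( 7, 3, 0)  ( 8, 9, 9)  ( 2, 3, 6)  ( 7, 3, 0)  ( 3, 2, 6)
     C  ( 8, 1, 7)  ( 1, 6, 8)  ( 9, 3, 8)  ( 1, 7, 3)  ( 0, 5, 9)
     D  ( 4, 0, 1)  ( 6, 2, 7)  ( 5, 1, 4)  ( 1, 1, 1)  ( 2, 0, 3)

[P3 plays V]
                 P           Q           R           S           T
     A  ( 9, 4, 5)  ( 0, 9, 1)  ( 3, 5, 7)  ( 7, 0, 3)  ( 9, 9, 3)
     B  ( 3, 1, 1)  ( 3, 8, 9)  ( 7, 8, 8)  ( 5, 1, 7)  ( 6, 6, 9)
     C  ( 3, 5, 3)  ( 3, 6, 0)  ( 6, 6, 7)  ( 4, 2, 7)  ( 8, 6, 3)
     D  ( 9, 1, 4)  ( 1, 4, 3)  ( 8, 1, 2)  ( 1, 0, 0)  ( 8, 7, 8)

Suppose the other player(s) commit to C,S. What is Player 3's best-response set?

u_3(X vs C,S) = 3
u_3(Y vs C,S) = 1
u_3(Z vs C,S) = 0
u_3(W vs C,S) = 3
u_3(V vs C,S) = 7
max payoff 7 at {V}

argmax u_3 = {V}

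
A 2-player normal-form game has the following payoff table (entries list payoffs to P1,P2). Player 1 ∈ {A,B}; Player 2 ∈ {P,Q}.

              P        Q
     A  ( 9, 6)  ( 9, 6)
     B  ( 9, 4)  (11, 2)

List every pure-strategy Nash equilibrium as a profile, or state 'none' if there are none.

(A,P): NE
(A,Q): not NE [P1→B gives 11>9]
(B,P): NE
(B,Q): not NE [P2→P gives 4>2]

Nash profiles: (A,P), (B,P)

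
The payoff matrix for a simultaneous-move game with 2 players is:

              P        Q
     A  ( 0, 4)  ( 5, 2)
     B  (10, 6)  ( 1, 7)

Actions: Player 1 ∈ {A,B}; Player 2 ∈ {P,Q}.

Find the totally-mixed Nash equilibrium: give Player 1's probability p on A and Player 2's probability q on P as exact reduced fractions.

P1 indiff ⇒ q·0+(1-q)·5 = q·10+(1-q)·1 ⇒ q(-10) = (1-q)(-4) ⇒ q = 2/7
P2 indiff ⇒ p·4+(1-p)·6 = p·2+(1-p)·7 ⇒ p(2) = (1-p)(1) ⇒ p = 1/3

P1 mixes 1/3 on A; P2 mixes 2/7 on P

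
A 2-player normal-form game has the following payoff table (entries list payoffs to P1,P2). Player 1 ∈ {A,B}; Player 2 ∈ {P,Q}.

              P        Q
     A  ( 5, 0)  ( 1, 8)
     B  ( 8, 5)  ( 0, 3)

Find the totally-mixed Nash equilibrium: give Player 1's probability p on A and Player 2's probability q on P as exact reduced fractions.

P1 indiff ⇒ q·5+(1-q)·1 = q·8+(1-q)·0 ⇒ q(-3) = (1-q)(-1) ⇒ q = 1/4
P2 indiff ⇒ p·0+(1-p)·5 = p·8+(1-p)·3 ⇒ p(-8) = (1-p)(-2) ⇒ p = 1/5

P1 mixes 1/5 on A; P2 mixes 1/4 on P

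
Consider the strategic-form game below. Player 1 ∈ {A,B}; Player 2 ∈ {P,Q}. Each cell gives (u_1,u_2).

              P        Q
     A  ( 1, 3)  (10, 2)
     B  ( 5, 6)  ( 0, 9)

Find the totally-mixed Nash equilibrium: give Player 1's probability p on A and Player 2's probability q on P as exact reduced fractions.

P1 mixes 3/4 on A; P2 mixes 5/7 on P

P1 indiff ⇒ q·1+(1-q)·10 = q·5+(1-q)·0 ⇒ q(-4) = (1-q)(-10) ⇒ q = 5/7
P2 indiff ⇒ p·3+(1-p)·6 = p·2+(1-p)·9 ⇒ p(1) = (1-p)(3) ⇒ p = 3/4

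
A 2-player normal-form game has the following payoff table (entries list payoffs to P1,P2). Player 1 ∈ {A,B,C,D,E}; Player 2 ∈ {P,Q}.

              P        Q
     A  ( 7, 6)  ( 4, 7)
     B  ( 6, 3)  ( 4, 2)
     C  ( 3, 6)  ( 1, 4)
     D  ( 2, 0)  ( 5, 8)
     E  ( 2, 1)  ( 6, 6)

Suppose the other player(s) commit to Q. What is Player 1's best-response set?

u_1(A vs Q) = 4
u_1(B vs Q) = 4
u_1(C vs Q) = 1
u_1(D vs Q) = 5
u_1(E vs Q) = 6
max payoff 6 at {E}

BR_1 = {E}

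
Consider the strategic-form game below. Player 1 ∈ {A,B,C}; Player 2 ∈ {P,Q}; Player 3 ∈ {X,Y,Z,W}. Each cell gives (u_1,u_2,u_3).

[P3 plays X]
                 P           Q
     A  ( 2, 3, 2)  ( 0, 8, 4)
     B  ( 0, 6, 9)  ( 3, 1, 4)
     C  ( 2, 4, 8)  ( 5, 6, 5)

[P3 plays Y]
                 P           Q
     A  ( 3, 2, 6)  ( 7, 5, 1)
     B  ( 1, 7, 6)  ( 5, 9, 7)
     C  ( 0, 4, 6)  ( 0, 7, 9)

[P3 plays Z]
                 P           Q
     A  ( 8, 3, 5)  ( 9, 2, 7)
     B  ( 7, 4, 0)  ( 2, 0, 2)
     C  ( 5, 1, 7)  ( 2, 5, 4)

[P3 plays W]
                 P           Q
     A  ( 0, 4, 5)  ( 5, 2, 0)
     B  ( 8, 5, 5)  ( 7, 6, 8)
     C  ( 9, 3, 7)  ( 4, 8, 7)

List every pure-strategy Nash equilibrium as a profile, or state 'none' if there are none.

NE set: (B,Q,W)

(A,P,X): not NE [P2→Q gives 8>3; P3→Y gives 6>2]
(A,P,Y): not NE [P2→Q gives 5>2]
(A,P,Z): not NE [P3→Y gives 6>5]
(A,P,W): not NE [P1→C gives 9>0; P3→Y gives 6>5]
(A,Q,X): not NE [P1→C gives 5>0; P3→Z gives 7>4]
(A,Q,Y): not NE [P3→Z gives 7>1]
(A,Q,Z): not NE [P2→P gives 3>2]
(A,Q,W): not NE [P1→B gives 7>5; P2→P gives 4>2; P3→Z gives 7>0]
(B,P,X): not NE [P1→C gives 2>0]
(B,P,Y): not NE [P1→A gives 3>1; P2→Q gives 9>7; P3→X gives 9>6]
(B,P,Z): not NE [P1→A gives 8>7; P3→X gives 9>0]
(B,P,W): not NE [P1→C gives 9>8; P2→Q gives 6>5; P3→X gives 9>5]
(B,Q,X): not NE [P1→C gives 5>3; P2→P gives 6>1; P3→W gives 8>4]
(B,Q,Y): not NE [P1→A gives 7>5; P3→W gives 8>7]
(B,Q,Z): not NE [P1→A gives 9>2; P2→P gives 4>0; P3→W gives 8>2]
(B,Q,W): NE
(C,P,X): not NE [P2→Q gives 6>4]
(C,P,Y): not NE [P1→A gives 3>0; P2→Q gives 7>4; P3→X gives 8>6]
(C,P,Z): not NE [P1→A gives 8>5; P2→Q gives 5>1; P3→X gives 8>7]
(C,P,W): not NE [P2→Q gives 8>3; P3→X gives 8>7]
(C,Q,X): not NE [P3→Y gives 9>5]
(C,Q,Y): not NE [P1→A gives 7>0]
(C,Q,Z): not NE [P1→A gives 9>2; P3→Y gives 9>4]
(C,Q,W): not NE [P1→B gives 7>4; P3→Y gives 9>7]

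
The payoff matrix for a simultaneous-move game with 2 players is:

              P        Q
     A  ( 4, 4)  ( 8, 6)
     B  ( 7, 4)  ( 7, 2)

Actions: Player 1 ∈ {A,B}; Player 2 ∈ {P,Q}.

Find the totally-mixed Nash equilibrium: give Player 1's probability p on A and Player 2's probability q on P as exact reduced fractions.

P1 indiff ⇒ q·4+(1-q)·8 = q·7+(1-q)·7 ⇒ q(-3) = (1-q)(-1) ⇒ q = 1/4
P2 indiff ⇒ p·4+(1-p)·4 = p·6+(1-p)·2 ⇒ p(-2) = (1-p)(-2) ⇒ p = 1/2

P1 mixes 1/2 on A; P2 mixes 1/4 on P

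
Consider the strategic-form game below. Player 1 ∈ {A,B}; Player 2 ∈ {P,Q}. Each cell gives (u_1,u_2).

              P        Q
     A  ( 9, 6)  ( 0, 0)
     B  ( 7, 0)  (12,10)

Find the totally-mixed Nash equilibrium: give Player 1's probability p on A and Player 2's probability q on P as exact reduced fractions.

P1 indiff ⇒ q·9+(1-q)·0 = q·7+(1-q)·12 ⇒ q(2) = (1-q)(12) ⇒ q = 6/7
P2 indiff ⇒ p·6+(1-p)·0 = p·0+(1-p)·10 ⇒ p(6) = (1-p)(10) ⇒ p = 5/8

(p,q) = (5/8, 6/7)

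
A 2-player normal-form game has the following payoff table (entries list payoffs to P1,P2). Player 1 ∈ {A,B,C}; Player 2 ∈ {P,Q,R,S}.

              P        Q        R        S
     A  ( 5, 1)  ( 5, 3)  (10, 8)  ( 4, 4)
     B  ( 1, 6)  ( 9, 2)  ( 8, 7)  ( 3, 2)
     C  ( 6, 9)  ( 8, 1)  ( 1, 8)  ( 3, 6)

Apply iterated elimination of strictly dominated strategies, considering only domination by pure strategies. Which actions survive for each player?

Survivors P1:{A,C} P2:{P,R}

P2 drop Q (R beats it: A:8>3 B:7>2 C:8>1)
P1 drop B (A beats it: P:5>1 R:10>8 S:4>3)
P2 drop S (R beats it: A:8>4 C:8>6)
P1→{A,C} P2→{P,R}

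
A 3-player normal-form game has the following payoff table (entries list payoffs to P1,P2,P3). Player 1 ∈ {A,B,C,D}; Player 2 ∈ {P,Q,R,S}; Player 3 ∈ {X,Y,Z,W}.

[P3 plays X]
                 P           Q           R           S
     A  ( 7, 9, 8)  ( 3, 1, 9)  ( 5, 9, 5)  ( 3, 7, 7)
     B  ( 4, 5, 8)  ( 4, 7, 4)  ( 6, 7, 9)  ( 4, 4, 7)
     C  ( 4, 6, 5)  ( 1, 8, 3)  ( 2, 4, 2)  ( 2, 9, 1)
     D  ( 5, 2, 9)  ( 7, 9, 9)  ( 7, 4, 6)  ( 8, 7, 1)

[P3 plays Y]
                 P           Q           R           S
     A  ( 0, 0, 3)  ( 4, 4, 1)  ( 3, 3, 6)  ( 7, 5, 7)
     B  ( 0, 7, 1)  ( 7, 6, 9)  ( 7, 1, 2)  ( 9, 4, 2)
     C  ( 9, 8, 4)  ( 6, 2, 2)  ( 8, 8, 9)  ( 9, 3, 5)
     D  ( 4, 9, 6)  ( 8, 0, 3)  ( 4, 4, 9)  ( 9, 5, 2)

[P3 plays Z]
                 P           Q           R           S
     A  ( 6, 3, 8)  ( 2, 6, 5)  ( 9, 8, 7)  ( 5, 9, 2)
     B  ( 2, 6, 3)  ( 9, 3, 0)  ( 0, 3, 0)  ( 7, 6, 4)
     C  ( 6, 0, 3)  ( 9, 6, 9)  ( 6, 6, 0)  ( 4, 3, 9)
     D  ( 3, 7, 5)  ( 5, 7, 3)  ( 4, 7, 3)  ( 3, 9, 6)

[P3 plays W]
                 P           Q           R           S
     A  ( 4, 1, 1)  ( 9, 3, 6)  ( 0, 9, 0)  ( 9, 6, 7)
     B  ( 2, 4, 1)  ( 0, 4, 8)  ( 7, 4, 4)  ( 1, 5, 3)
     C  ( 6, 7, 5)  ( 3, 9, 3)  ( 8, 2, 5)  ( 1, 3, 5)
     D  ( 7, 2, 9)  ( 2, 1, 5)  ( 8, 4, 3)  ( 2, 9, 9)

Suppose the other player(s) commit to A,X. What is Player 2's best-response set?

u_2(P vs A,X) = 9
u_2(Q vs A,X) = 1
u_2(R vs A,X) = 9
u_2(S vs A,X) = 7
max payoff 9 at {P,R}

BR_2 = {P,R}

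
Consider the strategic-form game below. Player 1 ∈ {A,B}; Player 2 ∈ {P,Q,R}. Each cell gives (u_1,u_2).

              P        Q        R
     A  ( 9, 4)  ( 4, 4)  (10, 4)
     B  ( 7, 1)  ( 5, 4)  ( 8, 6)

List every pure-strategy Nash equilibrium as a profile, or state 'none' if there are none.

(A,P): NE
(A,Q): not NE [P1→B gives 5>4]
(A,R): NE
(B,P): not NE [P1→A gives 9>7; P2→R gives 6>1]
(B,Q): not NE [P2→R gives 6>4]
(B,R): not NE [P1→A gives 10>8]

Nash profiles: (A,P), (A,R)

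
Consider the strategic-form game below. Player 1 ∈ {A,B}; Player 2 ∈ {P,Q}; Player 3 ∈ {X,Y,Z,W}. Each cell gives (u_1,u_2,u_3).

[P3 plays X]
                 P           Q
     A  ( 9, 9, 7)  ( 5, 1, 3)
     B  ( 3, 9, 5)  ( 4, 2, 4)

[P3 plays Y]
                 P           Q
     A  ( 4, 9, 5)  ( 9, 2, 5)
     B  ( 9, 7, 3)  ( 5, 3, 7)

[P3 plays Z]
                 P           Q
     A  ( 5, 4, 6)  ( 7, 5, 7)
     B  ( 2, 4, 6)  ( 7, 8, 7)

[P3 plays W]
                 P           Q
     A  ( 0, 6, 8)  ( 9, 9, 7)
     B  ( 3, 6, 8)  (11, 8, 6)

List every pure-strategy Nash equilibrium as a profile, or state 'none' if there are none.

Nash profiles: (A,Q,Z), (B,Q,Z)

(A,P,X): not NE [P3→W gives 8>7]
(A,P,Y): not NE [P1→B gives 9>4; P3→W gives 8>5]
(A,P,Z): not NE [P2→Q gives 5>4; P3→W gives 8>6]
(A,P,W): not NE [P1→B gives 3>0; P2→Q gives 9>6]
(A,Q,X): not NE [P2→P gives 9>1; P3→W gives 7>3]
(A,Q,Y): not NE [P2→P gives 9>2; P3→W gives 7>5]
(A,Q,Z): NE
(A,Q,W): not NE [P1→B gives 11>9]
(B,P,X): not NE [P1→A gives 9>3; P3→W gives 8>5]
(B,P,Y): not NE [P3→W gives 8>3]
(B,P,Z): not NE [P1→A gives 5>2; P2→Q gives 8>4; P3→W gives 8>6]
(B,P,W): not NE [P2→Q gives 8>6]
(B,Q,X): not NE [P1→A gives 5>4; P2→P gives 9>2; P3→Z gives 7>4]
(B,Q,Y): not NE [P1→A gives 9>5; P2→P gives 7>3]
(B,Q,Z): NE
(B,Q,W): not NE [P3→Z gives 7>6]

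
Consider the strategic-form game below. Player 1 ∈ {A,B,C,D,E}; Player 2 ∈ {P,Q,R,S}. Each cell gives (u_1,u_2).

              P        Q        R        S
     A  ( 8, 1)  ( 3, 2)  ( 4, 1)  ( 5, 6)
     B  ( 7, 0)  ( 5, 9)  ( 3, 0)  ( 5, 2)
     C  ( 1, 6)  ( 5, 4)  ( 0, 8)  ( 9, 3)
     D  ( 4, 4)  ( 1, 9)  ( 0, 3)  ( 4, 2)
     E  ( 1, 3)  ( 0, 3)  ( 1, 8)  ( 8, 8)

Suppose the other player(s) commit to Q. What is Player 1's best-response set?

u_1(A vs Q) = 3
u_1(B vs Q) = 5
u_1(C vs Q) = 5
u_1(D vs Q) = 1
u_1(E vs Q) = 0
max payoff 5 at {B,C}

P1 best: {B,C}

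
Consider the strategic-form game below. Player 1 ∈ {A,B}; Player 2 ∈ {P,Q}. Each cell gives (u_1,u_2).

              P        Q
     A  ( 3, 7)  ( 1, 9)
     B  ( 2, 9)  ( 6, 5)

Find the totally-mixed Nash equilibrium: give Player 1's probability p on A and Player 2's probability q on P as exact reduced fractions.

P1 indiff ⇒ q·3+(1-q)·1 = q·2+(1-q)·6 ⇒ q(1) = (1-q)(5) ⇒ q = 5/6
P2 indiff ⇒ p·7+(1-p)·9 = p·9+(1-p)·5 ⇒ p(-2) = (1-p)(-4) ⇒ p = 2/3

p=2/3, q=5/6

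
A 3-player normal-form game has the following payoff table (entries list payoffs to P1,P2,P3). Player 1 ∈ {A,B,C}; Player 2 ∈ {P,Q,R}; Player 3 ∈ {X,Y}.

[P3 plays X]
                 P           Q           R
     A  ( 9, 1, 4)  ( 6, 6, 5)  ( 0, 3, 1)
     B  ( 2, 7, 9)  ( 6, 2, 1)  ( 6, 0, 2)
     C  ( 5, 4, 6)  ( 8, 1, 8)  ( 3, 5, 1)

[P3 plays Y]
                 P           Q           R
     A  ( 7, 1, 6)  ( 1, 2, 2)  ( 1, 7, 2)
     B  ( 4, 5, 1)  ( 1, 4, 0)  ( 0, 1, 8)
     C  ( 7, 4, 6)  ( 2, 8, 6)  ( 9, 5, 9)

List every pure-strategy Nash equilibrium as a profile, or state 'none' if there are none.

(A,P,X): not NE [P2→Q gives 6>1; P3→Y gives 6>4]
(A,P,Y): not NE [P2→R gives 7>1]
(A,Q,X): not NE [P1→C gives 8>6]
(A,Q,Y): not NE [P1→C gives 2>1; P2→R gives 7>2; P3→X gives 5>2]
(A,R,X): not NE [P1→B gives 6>0; P2→Q gives 6>3; P3→Y gives 2>1]
(A,R,Y): not NE [P1→C gives 9>1]
(B,P,X): not NE [P1→A gives 9>2]
(B,P,Y): not NE [P1→C gives 7>4; P3→X gives 9>1]
(B,Q,X): not NE [P1→C gives 8>6; P2→P gives 7>2]
(B,Q,Y): not NE [P1→C gives 2>1; P2→P gives 5>4; P3→X gives 1>0]
(B,R,X): not NE [P2→P gives 7>0; P3→Y gives 8>2]
(B,R,Y): not NE [P1→C gives 9>0; P2→P gives 5>1]
(C,P,X): not NE [P1→A gives 9>5; P2→R gives 5>4]
(C,P,Y): not NE [P2→Q gives 8>4]
(C,Q,X): not NE [P2→R gives 5>1]
(C,Q,Y): not NE [P3→X gives 8>6]
(C,R,X): not NE [P1→B gives 6>3; P3→Y gives 9>1]
(C,R,Y): not NE [P2→Q gives 8>5]

PSNE: ∅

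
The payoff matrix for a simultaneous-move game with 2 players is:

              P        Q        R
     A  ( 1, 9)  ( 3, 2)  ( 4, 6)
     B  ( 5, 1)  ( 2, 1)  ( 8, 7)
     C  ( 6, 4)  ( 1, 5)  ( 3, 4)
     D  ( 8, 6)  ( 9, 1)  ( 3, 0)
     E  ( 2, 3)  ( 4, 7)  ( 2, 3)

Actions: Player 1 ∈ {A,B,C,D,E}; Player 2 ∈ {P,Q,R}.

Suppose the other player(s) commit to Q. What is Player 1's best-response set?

argmax u_1 = {D}

u_1(A vs Q) = 3
u_1(B vs Q) = 2
u_1(C vs Q) = 1
u_1(D vs Q) = 9
u_1(E vs Q) = 4
max payoff 9 at {D}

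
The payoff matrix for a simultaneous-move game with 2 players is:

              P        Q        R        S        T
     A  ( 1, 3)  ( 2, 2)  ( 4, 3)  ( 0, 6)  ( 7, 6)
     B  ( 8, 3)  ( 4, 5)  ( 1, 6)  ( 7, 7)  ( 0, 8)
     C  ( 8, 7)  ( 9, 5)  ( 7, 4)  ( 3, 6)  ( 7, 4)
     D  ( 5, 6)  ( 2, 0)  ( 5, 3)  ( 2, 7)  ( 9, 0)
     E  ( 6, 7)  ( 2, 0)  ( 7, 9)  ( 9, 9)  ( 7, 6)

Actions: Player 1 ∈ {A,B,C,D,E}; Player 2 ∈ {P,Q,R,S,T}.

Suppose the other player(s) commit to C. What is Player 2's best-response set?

u_2(P vs C) = 7
u_2(Q vs C) = 5
u_2(R vs C) = 4
u_2(S vs C) = 6
u_2(T vs C) = 4
max payoff 7 at {P}

argmax u_2 = {P}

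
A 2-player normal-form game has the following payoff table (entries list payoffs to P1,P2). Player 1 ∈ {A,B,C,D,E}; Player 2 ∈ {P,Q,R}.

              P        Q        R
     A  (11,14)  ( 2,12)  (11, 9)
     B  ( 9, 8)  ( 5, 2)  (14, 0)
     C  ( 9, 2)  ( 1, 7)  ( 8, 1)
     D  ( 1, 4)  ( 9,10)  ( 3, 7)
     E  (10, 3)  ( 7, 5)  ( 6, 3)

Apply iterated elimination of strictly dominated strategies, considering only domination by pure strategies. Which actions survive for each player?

Remaining: P1:{A,D,E} P2:{P,Q}

P1 drop C (A beats it: P:11>9 Q:2>1 R:11>8)
P2 drop R (Q beats it: A:12>9 B:2>0 D:10>7 E:5>3)
P1 drop B (E beats it: P:10>9 Q:7>5)
P1→{A,D,E} P2→{P,Q}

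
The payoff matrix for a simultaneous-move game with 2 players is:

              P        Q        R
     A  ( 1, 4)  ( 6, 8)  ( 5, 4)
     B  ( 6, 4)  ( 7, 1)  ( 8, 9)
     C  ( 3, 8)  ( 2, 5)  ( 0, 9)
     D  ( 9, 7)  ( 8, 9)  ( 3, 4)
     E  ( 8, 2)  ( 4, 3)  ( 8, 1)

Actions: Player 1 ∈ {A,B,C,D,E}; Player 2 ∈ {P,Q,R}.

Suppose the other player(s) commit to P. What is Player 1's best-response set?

BR_1 = {D}

u_1(A vs P) = 1
u_1(B vs P) = 6
u_1(C vs P) = 3
u_1(D vs P) = 9
u_1(E vs P) = 8
max payoff 9 at {D}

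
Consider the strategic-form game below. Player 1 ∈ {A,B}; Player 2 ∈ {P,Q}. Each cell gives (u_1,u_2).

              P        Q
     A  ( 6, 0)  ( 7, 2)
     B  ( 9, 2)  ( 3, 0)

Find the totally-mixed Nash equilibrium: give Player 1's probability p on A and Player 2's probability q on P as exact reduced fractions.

P1 mixes 1/2 on A; P2 mixes 4/7 on P

P1 indiff ⇒ q·6+(1-q)·7 = q·9+(1-q)·3 ⇒ q(-3) = (1-q)(-4) ⇒ q = 4/7
P2 indiff ⇒ p·0+(1-p)·2 = p·2+(1-p)·0 ⇒ p(-2) = (1-p)(-2) ⇒ p = 1/2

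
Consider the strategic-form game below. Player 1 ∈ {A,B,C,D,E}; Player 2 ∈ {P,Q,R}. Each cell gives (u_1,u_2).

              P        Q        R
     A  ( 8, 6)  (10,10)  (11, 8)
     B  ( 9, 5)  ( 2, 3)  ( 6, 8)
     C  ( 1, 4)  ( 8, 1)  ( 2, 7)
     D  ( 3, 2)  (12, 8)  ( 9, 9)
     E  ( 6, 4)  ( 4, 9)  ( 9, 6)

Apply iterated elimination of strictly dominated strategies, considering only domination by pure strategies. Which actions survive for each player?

P1 drop C (A beats it: P:8>1 Q:10>8 R:11>2)
P1 drop E (A beats it: P:8>6 Q:10>4 R:11>9)
P2 drop P (R beats it: A:8>6 B:8>5 D:9>2)
P1 drop B (A beats it: Q:10>2 R:11>6)
P1→{A,D} P2→{Q,R}

IESDS → P1:{A,D} P2:{Q,R}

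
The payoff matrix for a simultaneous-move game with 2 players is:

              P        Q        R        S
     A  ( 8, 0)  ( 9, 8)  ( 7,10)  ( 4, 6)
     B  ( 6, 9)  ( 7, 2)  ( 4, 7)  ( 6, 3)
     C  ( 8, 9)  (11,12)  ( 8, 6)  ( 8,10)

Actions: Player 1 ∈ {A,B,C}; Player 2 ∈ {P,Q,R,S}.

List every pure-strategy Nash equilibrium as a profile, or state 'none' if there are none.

(A,P): not NE [P2→R gives 10>0]
(A,Q): not NE [P1→C gives 11>9; P2→R gives 10>8]
(A,R): not NE [P1→C gives 8>7]
(A,S): not NE [P1→C gives 8>4; P2→R gives 10>6]
(B,P): not NE [P1→C gives 8>6]
(B,Q): not NE [P1→C gives 11>7; P2→P gives 9>2]
(B,R): not NE [P1→C gives 8>4; P2→P gives 9>7]
(B,S): not NE [P1→C gives 8>6; P2→P gives 9>3]
(C,P): not NE [P2→Q gives 12>9]
(C,Q): NE
(C,R): not NE [P2→Q gives 12>6]
(C,S): not NE [P2→Q gives 12>10]

Nash profiles: (C,Q)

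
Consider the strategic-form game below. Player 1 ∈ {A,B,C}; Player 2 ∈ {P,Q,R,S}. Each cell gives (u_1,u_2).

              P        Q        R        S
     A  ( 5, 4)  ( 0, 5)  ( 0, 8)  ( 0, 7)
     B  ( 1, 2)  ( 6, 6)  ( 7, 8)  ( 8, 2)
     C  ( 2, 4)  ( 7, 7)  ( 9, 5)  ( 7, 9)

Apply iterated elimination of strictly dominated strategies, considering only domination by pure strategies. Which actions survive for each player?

Survivors P1:{B,C} P2:{Q,R,S}

P2 drop P (Q beats it: A:5>4 B:6>2 C:7>4)
P1 drop A (B beats it: Q:6>0 R:7>0 S:8>0)
P1→{B,C} P2→{Q,R,S}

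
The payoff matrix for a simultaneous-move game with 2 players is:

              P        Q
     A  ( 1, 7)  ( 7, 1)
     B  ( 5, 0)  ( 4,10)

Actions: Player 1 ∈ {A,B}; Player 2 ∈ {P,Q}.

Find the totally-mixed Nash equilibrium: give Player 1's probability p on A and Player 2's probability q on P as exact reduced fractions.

P1 indiff ⇒ q·1+(1-q)·7 = q·5+(1-q)·4 ⇒ q(-4) = (1-q)(-3) ⇒ q = 3/7
P2 indiff ⇒ p·7+(1-p)·0 = p·1+(1-p)·10 ⇒ p(6) = (1-p)(10) ⇒ p = 5/8

p=5/8, q=3/7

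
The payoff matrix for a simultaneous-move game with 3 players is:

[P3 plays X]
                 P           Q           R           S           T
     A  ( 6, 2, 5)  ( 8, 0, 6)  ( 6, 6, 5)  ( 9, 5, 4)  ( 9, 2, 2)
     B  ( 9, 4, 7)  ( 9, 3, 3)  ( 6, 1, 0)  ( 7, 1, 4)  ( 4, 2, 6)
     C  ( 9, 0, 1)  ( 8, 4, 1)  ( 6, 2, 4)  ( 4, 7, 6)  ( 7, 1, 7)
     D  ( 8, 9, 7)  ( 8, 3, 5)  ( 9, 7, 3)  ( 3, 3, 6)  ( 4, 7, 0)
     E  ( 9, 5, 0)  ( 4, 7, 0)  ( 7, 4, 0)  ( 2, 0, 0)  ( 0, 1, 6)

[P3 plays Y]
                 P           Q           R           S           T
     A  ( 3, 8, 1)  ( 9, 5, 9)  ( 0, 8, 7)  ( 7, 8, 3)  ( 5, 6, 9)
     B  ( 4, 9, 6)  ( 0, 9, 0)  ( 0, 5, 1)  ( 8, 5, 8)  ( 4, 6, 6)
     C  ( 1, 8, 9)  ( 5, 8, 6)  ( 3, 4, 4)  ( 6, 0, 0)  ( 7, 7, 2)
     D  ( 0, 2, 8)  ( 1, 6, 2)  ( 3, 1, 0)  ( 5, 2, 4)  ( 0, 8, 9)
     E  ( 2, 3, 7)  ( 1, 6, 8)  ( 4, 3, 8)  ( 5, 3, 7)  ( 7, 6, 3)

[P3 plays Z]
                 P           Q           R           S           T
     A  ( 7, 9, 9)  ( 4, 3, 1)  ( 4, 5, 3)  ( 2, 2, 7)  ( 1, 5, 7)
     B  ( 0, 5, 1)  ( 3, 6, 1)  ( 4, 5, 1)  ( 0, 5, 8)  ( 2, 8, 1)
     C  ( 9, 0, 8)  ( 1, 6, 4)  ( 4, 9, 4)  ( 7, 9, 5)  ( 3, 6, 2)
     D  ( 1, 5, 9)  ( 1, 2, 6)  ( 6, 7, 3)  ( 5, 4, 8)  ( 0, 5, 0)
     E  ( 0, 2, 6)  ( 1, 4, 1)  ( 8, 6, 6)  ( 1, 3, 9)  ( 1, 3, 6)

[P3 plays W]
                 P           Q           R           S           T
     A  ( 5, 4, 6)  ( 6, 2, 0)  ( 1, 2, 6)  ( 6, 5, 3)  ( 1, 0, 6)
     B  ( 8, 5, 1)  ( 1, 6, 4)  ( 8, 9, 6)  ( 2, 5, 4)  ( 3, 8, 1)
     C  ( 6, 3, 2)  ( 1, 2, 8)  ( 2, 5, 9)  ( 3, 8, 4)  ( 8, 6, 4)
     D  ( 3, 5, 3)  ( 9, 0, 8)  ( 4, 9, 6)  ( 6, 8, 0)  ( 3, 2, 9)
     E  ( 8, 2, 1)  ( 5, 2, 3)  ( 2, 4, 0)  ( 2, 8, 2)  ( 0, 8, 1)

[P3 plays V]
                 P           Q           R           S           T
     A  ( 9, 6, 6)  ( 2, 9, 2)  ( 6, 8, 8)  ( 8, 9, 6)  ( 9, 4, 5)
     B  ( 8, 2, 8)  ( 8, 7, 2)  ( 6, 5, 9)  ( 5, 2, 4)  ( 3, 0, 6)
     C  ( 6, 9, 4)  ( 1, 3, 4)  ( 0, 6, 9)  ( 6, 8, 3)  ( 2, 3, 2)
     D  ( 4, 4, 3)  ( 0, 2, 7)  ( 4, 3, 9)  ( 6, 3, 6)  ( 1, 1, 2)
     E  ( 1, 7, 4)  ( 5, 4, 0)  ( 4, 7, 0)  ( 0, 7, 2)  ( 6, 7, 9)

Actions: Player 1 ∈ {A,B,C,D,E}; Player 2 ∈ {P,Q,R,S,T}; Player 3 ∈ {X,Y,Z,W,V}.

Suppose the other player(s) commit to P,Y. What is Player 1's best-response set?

argmax u_1 = {B}

u_1(A vs P,Y) = 3
u_1(B vs P,Y) = 4
u_1(C vs P,Y) = 1
u_1(D vs P,Y) = 0
u_1(E vs P,Y) = 2
max payoff 4 at {B}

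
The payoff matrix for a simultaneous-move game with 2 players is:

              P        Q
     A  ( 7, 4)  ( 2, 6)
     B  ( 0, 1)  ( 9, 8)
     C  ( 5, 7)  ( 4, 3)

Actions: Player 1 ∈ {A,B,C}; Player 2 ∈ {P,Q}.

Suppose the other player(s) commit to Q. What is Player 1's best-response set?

u_1(A vs Q) = 2
u_1(B vs Q) = 9
u_1(C vs Q) = 4
max payoff 9 at {B}

P1 best: {B}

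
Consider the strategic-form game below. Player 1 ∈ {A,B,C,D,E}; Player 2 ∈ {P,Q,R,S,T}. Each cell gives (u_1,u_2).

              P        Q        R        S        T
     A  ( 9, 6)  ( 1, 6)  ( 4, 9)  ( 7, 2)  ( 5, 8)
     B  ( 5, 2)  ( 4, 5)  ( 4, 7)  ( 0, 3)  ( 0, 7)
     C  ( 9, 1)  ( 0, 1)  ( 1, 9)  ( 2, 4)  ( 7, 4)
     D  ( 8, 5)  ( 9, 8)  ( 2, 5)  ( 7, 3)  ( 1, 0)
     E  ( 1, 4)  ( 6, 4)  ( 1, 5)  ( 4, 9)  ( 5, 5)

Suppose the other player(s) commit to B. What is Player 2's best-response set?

argmax u_2 = {R,T}

u_2(P vs B) = 2
u_2(Q vs B) = 5
u_2(R vs B) = 7
u_2(S vs B) = 3
u_2(T vs B) = 7
max payoff 7 at {R,T}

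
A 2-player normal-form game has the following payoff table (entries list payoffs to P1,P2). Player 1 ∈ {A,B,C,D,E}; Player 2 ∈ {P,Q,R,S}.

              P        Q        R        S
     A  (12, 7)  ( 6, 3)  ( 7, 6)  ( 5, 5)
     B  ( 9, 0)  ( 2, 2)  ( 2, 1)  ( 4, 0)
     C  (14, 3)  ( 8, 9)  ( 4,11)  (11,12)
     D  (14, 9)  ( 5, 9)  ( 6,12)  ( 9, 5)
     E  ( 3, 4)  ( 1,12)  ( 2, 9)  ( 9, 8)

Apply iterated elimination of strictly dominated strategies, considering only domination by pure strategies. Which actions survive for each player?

P1 drop B (A beats it: P:12>9 Q:6>2 R:7>2 S:5>4)
P1 drop E (C beats it: P:14>3 Q:8>1 R:4>2 S:11>9)
P2 drop Q (R beats it: A:6>3 C:11>9 D:12>9)
P1→{A,C,D} P2→{P,R,S}

Remaining: P1:{A,C,D} P2:{P,R,S}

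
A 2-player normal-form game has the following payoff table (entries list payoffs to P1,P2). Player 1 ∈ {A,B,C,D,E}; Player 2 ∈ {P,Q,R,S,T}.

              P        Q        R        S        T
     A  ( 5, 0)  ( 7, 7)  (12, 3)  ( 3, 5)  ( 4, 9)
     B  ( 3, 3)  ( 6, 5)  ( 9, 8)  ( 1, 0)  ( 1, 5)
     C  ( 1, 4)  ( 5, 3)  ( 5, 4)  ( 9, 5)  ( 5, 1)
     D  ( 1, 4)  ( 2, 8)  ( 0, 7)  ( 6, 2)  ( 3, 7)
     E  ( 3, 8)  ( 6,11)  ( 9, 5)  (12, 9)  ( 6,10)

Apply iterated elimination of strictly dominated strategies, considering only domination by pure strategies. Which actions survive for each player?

Remaining: P1:{A,E} P2:{Q,T}

P1 drop B (A beats it: P:5>3 Q:7>6 R:12>9 S:3>1 T:4>1)
P1 drop C (E beats it: P:3>1 Q:6>5 R:9>5 S:12>9 T:6>5)
P1 drop D (E beats it: P:3>1 Q:6>2 R:9>0 S:12>6 T:6>3)
P2 drop P (Q beats it: A:7>0 E:11>8)
P2 drop R (Q beats it: A:7>3 E:11>5)
P2 drop S (Q beats it: A:7>5 E:11>9)
P1→{A,E} P2→{Q,T}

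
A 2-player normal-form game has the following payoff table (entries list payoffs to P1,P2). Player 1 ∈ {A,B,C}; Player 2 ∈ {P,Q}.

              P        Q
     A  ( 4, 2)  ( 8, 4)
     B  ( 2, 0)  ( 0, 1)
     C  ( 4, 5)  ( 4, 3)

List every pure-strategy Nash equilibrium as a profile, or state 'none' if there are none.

Nash profiles: (A,Q), (C,P)

(A,P): not NE [P2→Q gives 4>2]
(A,Q): NE
(B,P): not NE [P1→C gives 4>2; P2→Q gives 1>0]
(B,Q): not NE [P1→A gives 8>0]
(C,P): NE
(C,Q): not NE [P1→A gives 8>4; P2→P gives 5>3]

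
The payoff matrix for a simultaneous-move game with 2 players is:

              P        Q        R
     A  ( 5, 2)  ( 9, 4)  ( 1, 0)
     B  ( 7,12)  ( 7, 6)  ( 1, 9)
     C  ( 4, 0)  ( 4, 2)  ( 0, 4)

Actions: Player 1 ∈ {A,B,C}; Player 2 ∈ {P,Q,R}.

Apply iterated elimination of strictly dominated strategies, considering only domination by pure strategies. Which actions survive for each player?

Survivors P1:{A,B} P2:{P,Q}

P1 drop C (A beats it: P:5>4 Q:9>4 R:1>0)
P2 drop R (P beats it: A:2>0 B:12>9)
P1→{A,B} P2→{P,Q}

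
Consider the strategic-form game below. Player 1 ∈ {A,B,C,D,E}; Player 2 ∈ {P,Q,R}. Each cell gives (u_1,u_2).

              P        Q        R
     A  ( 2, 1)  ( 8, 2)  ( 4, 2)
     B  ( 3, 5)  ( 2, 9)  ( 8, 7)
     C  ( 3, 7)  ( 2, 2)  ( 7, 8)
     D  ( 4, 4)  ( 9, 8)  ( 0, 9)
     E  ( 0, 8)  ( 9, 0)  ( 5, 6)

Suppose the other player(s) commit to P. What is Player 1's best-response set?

P1 best: {D}

u_1(A vs P) = 2
u_1(B vs P) = 3
u_1(C vs P) = 3
u_1(D vs P) = 4
u_1(E vs P) = 0
max payoff 4 at {D}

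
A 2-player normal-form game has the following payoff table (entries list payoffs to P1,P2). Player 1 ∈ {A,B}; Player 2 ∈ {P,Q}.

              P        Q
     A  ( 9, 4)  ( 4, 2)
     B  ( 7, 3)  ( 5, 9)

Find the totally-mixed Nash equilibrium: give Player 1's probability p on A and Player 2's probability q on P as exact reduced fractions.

(p,q) = (3/4, 1/3)

P1 indiff ⇒ q·9+(1-q)·4 = q·7+(1-q)·5 ⇒ q(2) = (1-q)(1) ⇒ q = 1/3
P2 indiff ⇒ p·4+(1-p)·3 = p·2+(1-p)·9 ⇒ p(2) = (1-p)(6) ⇒ p = 3/4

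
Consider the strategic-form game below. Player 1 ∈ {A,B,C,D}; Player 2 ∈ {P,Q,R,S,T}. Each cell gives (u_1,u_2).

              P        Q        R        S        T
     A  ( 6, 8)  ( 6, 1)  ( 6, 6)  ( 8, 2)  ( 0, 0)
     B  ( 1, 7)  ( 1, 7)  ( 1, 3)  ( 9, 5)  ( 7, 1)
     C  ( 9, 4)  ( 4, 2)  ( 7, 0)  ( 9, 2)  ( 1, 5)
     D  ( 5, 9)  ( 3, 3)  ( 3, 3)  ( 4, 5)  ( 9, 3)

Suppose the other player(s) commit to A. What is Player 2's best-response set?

BR_2 = {P}

u_2(P vs A) = 8
u_2(Q vs A) = 1
u_2(R vs A) = 6
u_2(S vs A) = 2
u_2(T vs A) = 0
max payoff 8 at {P}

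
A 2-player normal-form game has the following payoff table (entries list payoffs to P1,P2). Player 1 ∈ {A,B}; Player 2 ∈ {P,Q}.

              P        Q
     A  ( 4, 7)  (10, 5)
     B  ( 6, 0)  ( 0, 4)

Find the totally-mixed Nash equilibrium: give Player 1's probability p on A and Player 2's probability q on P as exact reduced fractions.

(p,q) = (2/3, 5/6)

P1 indiff ⇒ q·4+(1-q)·10 = q·6+(1-q)·0 ⇒ q(-2) = (1-q)(-10) ⇒ q = 5/6
P2 indiff ⇒ p·7+(1-p)·0 = p·5+(1-p)·4 ⇒ p(2) = (1-p)(4) ⇒ p = 2/3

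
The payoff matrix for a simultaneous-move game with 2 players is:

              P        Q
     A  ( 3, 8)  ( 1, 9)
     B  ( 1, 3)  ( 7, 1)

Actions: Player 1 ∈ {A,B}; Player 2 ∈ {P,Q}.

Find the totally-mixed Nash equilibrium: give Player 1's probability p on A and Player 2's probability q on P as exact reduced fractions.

P1 mixes 2/3 on A; P2 mixes 3/4 on P

P1 indiff ⇒ q·3+(1-q)·1 = q·1+(1-q)·7 ⇒ q(2) = (1-q)(6) ⇒ q = 3/4
P2 indiff ⇒ p·8+(1-p)·3 = p·9+(1-p)·1 ⇒ p(-1) = (1-p)(-2) ⇒ p = 2/3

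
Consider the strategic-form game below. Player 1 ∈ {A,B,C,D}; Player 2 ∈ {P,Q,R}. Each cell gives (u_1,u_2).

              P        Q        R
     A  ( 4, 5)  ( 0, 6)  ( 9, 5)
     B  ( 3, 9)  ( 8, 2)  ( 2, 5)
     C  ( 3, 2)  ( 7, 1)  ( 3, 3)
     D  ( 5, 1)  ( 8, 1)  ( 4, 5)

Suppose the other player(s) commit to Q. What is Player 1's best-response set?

P1 best: {B,D}

u_1(A vs Q) = 0
u_1(B vs Q) = 8
u_1(C vs Q) = 7
u_1(D vs Q) = 8
max payoff 8 at {B,D}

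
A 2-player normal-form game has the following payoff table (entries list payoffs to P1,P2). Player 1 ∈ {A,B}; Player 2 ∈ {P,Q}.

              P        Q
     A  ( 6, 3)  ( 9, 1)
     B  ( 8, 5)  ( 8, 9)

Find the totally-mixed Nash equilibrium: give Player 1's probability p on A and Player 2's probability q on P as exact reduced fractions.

P1 indiff ⇒ q·6+(1-q)·9 = q·8+(1-q)·8 ⇒ q(-2) = (1-q)(-1) ⇒ q = 1/3
P2 indiff ⇒ p·3+(1-p)·5 = p·1+(1-p)·9 ⇒ p(2) = (1-p)(4) ⇒ p = 2/3

(p,q) = (2/3, 1/3)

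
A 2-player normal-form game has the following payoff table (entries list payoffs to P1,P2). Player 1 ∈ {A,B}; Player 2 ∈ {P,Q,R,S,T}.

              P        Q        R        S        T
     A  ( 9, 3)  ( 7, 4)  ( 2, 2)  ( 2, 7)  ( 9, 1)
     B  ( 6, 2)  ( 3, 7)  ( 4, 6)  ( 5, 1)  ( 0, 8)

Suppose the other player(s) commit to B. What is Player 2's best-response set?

argmax u_2 = {T}

u_2(P vs B) = 2
u_2(Q vs B) = 7
u_2(R vs B) = 6
u_2(S vs B) = 1
u_2(T vs B) = 8
max payoff 8 at {T}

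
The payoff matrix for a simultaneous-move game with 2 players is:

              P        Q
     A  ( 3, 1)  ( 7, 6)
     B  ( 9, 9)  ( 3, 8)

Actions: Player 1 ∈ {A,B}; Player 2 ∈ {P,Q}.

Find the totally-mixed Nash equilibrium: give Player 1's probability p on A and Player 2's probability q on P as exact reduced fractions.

P1 indiff ⇒ q·3+(1-q)·7 = q·9+(1-q)·3 ⇒ q(-6) = (1-q)(-4) ⇒ q = 2/5
P2 indiff ⇒ p·1+(1-p)·9 = p·6+(1-p)·8 ⇒ p(-5) = (1-p)(-1) ⇒ p = 1/6

P1 mixes 1/6 on A; P2 mixes 2/5 on P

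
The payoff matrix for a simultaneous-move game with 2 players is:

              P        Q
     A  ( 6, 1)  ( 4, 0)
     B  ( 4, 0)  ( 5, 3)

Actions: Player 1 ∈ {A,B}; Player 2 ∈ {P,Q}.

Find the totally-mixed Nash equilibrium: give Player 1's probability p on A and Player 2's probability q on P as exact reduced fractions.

P1 indiff ⇒ q·6+(1-q)·4 = q·4+(1-q)·5 ⇒ q(2) = (1-q)(1) ⇒ q = 1/3
P2 indiff ⇒ p·1+(1-p)·0 = p·0+(1-p)·3 ⇒ p(1) = (1-p)(3) ⇒ p = 3/4

(p,q) = (3/4, 1/3)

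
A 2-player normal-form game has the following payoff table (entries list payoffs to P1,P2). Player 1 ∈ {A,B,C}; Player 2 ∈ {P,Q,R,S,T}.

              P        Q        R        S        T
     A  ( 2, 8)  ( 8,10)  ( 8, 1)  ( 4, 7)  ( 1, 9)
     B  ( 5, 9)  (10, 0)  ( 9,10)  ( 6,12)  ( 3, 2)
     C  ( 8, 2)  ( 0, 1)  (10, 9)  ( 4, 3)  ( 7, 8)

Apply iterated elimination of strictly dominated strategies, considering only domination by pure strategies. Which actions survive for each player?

Survivors P1:{B,C} P2:{R,S}

P1 drop A (B beats it: P:5>2 Q:10>8 R:9>8 S:6>4 T:3>1)
P2 drop P (R beats it: B:10>9 C:9>2)
P2 drop Q (R beats it: B:10>0 C:9>1)
P2 drop T (R beats it: B:10>2 C:9>8)
P1→{B,C} P2→{R,S}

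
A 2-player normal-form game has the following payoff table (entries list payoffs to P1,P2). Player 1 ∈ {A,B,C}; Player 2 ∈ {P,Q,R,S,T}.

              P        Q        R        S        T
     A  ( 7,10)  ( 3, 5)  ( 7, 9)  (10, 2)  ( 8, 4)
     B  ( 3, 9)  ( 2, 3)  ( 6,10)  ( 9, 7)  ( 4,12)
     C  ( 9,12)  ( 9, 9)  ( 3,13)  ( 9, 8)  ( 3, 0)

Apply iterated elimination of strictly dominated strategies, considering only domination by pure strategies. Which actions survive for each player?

IESDS → P1:{A,C} P2:{P,R}

P1 drop B (A beats it: P:7>3 Q:3>2 R:7>6 S:10>9 T:8>4)
P2 drop Q (P beats it: A:10>5 C:12>9)
P2 drop S (P beats it: A:10>2 C:12>8)
P2 drop T (P beats it: A:10>4 C:12>0)
P1→{A,C} P2→{P,R}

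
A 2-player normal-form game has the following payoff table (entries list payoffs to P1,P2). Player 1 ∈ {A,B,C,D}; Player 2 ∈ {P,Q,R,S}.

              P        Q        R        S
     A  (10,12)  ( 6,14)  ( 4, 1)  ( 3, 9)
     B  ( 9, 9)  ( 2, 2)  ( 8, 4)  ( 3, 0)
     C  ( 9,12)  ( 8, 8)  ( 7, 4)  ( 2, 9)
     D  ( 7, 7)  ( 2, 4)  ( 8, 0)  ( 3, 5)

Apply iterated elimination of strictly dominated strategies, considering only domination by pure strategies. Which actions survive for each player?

P2 drop R (P beats it: A:12>1 B:9>4 C:12>4 D:7>0)
P2 drop S (P beats it: A:12>9 B:9>0 C:12>9 D:7>5)
P1 drop B (A beats it: P:10>9 Q:6>2)
P1 drop D (A beats it: P:10>7 Q:6>2)
P1→{A,C} P2→{P,Q}

Survivors P1:{A,C} P2:{P,Q}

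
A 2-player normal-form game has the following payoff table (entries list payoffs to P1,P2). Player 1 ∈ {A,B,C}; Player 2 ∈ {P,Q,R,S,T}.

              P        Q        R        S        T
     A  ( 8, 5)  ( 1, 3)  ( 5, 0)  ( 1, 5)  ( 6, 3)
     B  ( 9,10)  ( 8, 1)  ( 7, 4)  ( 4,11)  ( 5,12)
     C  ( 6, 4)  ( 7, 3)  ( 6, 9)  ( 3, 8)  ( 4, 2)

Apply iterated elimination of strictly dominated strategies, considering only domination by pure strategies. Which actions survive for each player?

P1 drop C (B beats it: P:9>6 Q:8>7 R:7>6 S:4>3 T:5>4)
P2 drop Q (P beats it: A:5>3 B:10>1)
P2 drop R (P beats it: A:5>0 B:10>4)
P1→{A,B} P2→{P,S,T}

IESDS → P1:{A,B} P2:{P,S,T}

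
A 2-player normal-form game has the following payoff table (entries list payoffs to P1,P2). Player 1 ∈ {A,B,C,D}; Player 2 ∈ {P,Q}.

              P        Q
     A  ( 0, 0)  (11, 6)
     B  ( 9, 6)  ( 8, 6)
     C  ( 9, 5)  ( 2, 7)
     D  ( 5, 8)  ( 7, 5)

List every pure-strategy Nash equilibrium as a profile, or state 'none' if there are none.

(A,P): not NE [P1→C gives 9>0; P2→Q gives 6>0]
(A,Q): NE
(B,P): NE
(B,Q): not NE [P1→A gives 11>8]
(C,P): not NE [P2→Q gives 7>5]
(C,Q): not NE [P1→A gives 11>2]
(D,P): not NE [P1→C gives 9>5]
(D,Q): not NE [P1→A gives 11>7; P2→P gives 8>5]

Nash profiles: (A,Q), (B,P)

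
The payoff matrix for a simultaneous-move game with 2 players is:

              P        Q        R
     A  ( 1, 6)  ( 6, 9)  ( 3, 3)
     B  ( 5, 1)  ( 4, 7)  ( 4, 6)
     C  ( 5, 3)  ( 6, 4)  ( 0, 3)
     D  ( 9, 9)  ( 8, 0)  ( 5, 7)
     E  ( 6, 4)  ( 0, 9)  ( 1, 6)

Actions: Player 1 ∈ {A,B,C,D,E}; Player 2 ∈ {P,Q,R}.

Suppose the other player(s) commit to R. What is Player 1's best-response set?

u_1(A vs R) = 3
u_1(B vs R) = 4
u_1(C vs R) = 0
u_1(D vs R) = 5
u_1(E vs R) = 1
max payoff 5 at {D}

P1 best: {D}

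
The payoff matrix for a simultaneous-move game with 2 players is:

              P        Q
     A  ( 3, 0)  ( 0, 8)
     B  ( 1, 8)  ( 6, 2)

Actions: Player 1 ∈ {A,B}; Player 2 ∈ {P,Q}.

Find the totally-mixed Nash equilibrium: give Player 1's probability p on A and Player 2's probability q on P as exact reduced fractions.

P1 indiff ⇒ q·3+(1-q)·0 = q·1+(1-q)·6 ⇒ q(2) = (1-q)(6) ⇒ q = 3/4
P2 indiff ⇒ p·0+(1-p)·8 = p·8+(1-p)·2 ⇒ p(-8) = (1-p)(-6) ⇒ p = 3/7

(p,q) = (3/7, 3/4)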